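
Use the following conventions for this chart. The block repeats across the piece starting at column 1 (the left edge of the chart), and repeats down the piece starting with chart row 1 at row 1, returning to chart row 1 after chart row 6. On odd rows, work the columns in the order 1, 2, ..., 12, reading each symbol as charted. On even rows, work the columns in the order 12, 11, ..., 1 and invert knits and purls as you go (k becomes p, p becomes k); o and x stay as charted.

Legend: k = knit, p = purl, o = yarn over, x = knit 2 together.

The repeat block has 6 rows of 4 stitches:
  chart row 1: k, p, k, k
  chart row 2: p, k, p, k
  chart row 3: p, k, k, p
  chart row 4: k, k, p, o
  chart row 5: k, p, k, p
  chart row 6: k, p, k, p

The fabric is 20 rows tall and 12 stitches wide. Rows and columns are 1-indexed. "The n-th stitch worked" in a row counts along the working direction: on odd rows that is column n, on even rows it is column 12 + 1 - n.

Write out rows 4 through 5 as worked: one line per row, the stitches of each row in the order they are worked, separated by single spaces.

== ROWS AS WORKED ==
o k p p o k p p o k p p
k p k p k p k p k p k p

Derivation:
Row 4: chart row 4, WS - tiled (columns 1-12): k k p o k k p o k k p o; work from column 12 back to 1 with k<->p swapped.
Row 5: chart row 5, RS - tile across columns 1-12 and work as-is.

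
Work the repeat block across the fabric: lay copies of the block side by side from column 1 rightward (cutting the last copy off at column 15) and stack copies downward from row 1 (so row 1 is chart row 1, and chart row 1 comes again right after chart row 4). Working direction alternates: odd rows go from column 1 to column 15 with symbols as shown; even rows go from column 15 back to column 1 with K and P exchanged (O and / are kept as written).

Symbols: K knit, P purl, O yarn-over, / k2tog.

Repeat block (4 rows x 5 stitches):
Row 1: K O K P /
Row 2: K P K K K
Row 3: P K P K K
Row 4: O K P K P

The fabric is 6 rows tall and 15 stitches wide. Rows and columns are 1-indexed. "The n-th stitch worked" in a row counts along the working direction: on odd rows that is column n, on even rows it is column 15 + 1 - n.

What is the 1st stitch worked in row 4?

Stitch:
K

Derivation:
For row 4: chart row = ((4-1) mod 4) + 1 = 4; this is a WS (even) row.
Chart row 4 tiled across columns 1-15: O K P K P O K P K P O K P K P
Wrong side: read the tiled row from column 15 down to 1 and exchange K with P (leave O, /).
Row 4 as worked: K P K P O K P K P O K P K P O
Stitch 1 in working order -> K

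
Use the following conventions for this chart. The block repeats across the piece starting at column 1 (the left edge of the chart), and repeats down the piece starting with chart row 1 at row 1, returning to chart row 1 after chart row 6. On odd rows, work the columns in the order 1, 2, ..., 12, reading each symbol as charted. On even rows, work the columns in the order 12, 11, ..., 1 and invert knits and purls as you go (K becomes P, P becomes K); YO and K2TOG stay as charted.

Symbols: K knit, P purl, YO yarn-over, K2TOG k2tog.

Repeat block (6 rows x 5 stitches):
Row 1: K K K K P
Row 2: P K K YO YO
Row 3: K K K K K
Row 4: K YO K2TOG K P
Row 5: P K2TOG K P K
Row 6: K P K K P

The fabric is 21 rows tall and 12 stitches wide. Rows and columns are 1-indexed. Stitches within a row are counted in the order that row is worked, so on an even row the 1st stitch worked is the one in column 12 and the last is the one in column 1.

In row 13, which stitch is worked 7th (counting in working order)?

For row 13: chart row = ((13-1) mod 6) + 1 = 1; this is a RS (odd) row.
Chart row 1 tiled across columns 1-12: K K K K P K K K K P K K
Right side: take the tiled row as-is (worked left to right from column 1).
The 7th stitch worked is K.

== STITCH ==
K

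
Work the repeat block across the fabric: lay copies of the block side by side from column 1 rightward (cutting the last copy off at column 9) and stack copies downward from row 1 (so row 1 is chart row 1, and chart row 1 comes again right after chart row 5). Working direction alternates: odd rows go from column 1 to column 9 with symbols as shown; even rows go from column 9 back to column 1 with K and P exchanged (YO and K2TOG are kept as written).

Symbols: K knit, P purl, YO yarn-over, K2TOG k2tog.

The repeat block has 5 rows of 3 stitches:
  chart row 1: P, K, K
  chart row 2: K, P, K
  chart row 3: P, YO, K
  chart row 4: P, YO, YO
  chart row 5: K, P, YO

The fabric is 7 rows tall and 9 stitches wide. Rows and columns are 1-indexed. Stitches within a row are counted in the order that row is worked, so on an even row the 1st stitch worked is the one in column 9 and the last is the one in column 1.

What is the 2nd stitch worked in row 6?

Row 6: (6-1) mod 5 = 0, so use chart row 1. Even row -> WS.
Chart row 1 tiled across columns 1-9: P K K P K K P K K
WS row: flip the tiled sequence (start at column 9) and apply K<->P; YO and K2TOG stay.
Row 6 as worked: P P K P P K P P K
The 2nd stitch worked is P.

Result:
P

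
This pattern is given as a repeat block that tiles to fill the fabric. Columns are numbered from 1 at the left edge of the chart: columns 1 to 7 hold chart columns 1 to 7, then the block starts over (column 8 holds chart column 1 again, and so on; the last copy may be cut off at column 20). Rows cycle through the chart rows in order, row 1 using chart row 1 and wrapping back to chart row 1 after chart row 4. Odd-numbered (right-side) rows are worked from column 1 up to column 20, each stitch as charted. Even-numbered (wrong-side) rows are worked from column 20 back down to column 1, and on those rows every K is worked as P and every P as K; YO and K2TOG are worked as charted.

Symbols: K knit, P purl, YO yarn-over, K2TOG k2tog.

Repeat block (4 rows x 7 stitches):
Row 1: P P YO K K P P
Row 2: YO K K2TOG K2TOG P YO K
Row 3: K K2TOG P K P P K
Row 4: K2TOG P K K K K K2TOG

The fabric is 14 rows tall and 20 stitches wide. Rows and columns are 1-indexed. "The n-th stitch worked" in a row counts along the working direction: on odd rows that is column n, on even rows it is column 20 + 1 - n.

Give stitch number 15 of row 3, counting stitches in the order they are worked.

Row 3 uses chart row ((3-1) mod 4)+1 = 3. Row 3 is odd, so RS.
Chart row 3 tiled across columns 1-20: K K2TOG P K P P K K K2TOG P K P P K K K2TOG P K P P
RS: work column 1 to column 20, symbols as charted — the tiled row is the row as worked.
The 15th stitch worked is K.

== STITCH ==
K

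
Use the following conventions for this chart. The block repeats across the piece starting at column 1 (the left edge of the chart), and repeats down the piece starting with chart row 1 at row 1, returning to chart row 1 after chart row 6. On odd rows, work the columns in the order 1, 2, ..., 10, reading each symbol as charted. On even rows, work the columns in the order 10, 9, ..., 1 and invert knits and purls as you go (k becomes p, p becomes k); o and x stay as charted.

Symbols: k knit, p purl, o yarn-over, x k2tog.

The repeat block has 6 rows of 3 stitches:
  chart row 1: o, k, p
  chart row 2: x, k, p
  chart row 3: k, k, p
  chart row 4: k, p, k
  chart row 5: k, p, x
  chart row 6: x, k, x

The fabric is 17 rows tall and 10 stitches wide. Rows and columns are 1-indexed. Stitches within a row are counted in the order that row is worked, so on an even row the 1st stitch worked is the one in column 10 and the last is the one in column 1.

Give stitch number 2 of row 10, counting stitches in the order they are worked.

Result:
p

Derivation:
For row 10: chart row = ((10-1) mod 6) + 1 = 4; this is a WS (even) row.
Chart row 4 tiled across columns 1-10: k p k k p k k p k k
WS row: flip the tiled sequence (start at column 10) and apply k<->p; o and x stay.
Row 10 as worked: p p k p p k p p k p
Stitch 2 in working order -> p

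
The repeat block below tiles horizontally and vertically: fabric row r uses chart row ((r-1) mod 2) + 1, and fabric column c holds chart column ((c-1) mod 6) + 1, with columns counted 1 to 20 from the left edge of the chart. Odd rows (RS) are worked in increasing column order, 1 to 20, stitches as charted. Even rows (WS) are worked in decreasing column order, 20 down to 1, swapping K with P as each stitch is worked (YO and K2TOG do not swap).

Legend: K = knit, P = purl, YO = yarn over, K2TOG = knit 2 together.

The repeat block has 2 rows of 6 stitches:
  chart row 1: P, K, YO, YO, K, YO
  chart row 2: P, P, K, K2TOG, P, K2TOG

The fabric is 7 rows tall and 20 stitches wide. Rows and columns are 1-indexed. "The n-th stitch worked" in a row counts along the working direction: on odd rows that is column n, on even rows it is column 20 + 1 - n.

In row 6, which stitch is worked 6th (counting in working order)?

== STITCH ==
P

Derivation:
Row 6: (6-1) mod 2 = 1, so use chart row 2. Even row -> WS.
Chart row 2 tiled across columns 1-20: P P K K2TOG P K2TOG P P K K2TOG P K2TOG P P K K2TOG P K2TOG P P
WS row: flip the tiled sequence (start at column 20) and apply K<->P; YO and K2TOG stay.
Row 6 as worked: K K K2TOG K K2TOG P K K K2TOG K K2TOG P K K K2TOG K K2TOG P K K
Stitch 6 in working order -> P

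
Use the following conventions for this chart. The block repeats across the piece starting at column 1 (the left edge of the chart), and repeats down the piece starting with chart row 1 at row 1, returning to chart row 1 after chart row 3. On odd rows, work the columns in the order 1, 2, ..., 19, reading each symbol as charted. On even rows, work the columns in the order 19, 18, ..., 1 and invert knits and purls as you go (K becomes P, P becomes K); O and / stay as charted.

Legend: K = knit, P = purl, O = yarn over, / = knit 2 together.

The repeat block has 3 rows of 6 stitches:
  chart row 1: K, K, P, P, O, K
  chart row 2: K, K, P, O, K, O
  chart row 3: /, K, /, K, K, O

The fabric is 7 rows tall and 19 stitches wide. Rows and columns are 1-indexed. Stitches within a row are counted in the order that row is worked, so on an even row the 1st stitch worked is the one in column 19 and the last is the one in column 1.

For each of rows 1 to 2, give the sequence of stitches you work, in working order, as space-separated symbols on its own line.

Rows as worked:
K K P P O K K K P P O K K K P P O K K
P O P O K P P O P O K P P O P O K P P

Derivation:
Row 1: chart row 1, RS - tile across columns 1-19 and work as-is.
Row 2: chart row 2, WS - tiled (columns 1-19): K K P O K O K K P O K O K K P O K O K; work from column 19 back to 1 with K<->P swapped.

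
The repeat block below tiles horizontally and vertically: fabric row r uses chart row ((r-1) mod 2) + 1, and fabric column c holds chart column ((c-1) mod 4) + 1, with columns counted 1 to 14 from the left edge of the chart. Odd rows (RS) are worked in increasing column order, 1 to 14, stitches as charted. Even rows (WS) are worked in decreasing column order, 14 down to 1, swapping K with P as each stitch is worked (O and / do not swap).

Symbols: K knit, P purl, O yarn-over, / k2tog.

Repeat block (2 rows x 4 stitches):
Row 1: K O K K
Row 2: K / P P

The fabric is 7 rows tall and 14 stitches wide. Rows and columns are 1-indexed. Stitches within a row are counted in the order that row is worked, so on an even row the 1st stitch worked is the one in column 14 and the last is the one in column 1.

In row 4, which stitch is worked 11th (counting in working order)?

Stitch:
K

Derivation:
Row 4: (4-1) mod 2 = 1, so use chart row 2. Even row -> WS.
Chart row 2 tiled across columns 1-14: K / P P K / P P K / P P K /
Wrong side: read the tiled row from column 14 down to 1 and exchange K with P (leave O, /).
Row 4 as worked: / P K K / P K K / P K K / P
Counting 11 along the worked row gives K.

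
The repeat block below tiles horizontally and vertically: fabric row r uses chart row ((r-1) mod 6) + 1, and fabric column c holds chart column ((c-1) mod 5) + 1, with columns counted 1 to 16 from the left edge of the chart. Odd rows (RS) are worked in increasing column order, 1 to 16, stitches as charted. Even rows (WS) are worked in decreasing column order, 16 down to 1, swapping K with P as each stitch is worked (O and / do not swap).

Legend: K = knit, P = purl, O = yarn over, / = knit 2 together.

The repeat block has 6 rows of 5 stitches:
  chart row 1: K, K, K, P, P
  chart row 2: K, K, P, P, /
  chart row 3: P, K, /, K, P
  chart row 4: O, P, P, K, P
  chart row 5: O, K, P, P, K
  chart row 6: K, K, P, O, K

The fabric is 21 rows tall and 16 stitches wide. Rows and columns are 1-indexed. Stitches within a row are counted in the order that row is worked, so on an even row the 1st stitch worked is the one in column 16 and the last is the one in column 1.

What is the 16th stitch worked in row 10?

For row 10: chart row = ((10-1) mod 6) + 1 = 4; this is a WS (even) row.
Chart row 4 tiled across columns 1-16: O P P K P O P P K P O P P K P O
WS row: flip the tiled sequence (start at column 16) and apply K<->P; O and / stay.
Row 10 as worked: O K P K K O K P K K O K P K K O
The 16th stitch worked is O.

== STITCH ==
O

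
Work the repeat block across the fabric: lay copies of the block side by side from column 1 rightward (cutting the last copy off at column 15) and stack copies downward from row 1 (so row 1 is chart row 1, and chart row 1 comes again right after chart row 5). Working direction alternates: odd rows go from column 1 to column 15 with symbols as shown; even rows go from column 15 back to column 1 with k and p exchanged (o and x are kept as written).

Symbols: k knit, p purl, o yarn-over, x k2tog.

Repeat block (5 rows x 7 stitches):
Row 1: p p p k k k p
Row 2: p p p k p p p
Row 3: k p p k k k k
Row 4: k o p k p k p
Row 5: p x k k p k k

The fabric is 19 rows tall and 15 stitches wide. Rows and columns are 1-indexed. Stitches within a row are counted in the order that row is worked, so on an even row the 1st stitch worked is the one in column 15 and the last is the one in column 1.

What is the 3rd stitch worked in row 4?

Row 4: (4-1) mod 5 = 3, so use chart row 4. Even row -> WS.
Chart row 4 tiled across columns 1-15: k o p k p k p k o p k p k p k
Wrong side: read the tiled row from column 15 down to 1 and exchange k with p (leave o, x).
Row 4 as worked: p k p k p k o p k p k p k o p
The 3rd stitch worked is p.

Stitch:
p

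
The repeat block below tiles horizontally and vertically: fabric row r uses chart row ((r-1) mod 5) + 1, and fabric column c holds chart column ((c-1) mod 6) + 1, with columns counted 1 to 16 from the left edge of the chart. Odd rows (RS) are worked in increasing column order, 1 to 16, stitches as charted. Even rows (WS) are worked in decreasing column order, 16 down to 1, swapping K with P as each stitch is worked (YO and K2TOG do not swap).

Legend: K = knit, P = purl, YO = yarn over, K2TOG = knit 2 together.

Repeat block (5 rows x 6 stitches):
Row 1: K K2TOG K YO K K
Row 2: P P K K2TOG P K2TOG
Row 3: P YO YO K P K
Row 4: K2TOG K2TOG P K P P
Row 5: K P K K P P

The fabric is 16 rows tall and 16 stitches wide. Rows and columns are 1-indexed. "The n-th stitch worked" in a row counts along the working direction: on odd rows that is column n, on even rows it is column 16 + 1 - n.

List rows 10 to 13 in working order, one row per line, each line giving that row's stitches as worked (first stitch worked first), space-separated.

Row 10: chart row 5, WS - tiled (columns 1-16): K P K K P P K P K K P P K P K K; work from column 16 back to 1 with K<->P swapped.
Row 11: chart row 1, RS - tile across columns 1-16 and work as-is.
Row 12: chart row 2, WS - tiled (columns 1-16): P P K K2TOG P K2TOG P P K K2TOG P K2TOG P P K K2TOG; work from column 16 back to 1 with K<->P swapped.
Row 13: chart row 3, RS - tile across columns 1-16 and work as-is.

Result:
P P K P K K P P K P K K P P K P
K K2TOG K YO K K K K2TOG K YO K K K K2TOG K YO
K2TOG P K K K2TOG K K2TOG P K K K2TOG K K2TOG P K K
P YO YO K P K P YO YO K P K P YO YO K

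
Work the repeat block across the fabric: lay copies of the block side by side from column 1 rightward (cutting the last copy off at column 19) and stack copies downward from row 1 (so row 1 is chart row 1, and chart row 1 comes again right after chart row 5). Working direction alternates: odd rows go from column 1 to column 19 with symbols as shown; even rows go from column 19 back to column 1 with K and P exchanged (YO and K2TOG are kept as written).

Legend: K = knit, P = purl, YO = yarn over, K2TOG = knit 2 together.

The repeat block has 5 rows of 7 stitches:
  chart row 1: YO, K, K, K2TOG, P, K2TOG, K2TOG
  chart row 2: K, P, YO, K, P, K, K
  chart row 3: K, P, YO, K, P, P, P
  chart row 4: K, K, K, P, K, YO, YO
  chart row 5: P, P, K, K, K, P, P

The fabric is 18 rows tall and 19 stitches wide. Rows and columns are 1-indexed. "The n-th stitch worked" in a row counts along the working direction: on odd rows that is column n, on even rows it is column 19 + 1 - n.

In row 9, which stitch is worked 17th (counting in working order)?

Row 9 uses chart row ((9-1) mod 5)+1 = 4. Row 9 is odd, so RS.
Chart row 4 tiled across columns 1-19: K K K P K YO YO K K K P K YO YO K K K P K
RS row: no reversal, no swap; stitch n worked = column n.
The 17th stitch worked is K.

Stitch:
K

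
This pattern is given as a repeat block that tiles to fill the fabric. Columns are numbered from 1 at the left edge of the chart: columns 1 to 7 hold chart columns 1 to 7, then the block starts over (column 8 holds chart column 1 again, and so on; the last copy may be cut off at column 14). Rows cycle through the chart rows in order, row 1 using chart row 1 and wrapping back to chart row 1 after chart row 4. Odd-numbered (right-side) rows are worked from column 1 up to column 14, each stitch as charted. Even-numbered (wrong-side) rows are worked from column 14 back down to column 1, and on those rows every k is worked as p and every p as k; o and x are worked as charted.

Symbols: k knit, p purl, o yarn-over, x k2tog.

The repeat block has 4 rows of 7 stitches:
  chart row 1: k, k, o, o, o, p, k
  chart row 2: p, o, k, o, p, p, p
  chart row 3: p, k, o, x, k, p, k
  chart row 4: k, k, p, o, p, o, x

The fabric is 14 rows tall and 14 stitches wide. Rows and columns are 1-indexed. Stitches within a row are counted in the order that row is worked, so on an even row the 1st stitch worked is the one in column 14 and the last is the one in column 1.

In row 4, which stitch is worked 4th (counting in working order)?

Row 4 uses chart row ((4-1) mod 4)+1 = 4. Row 4 is even, so WS.
Chart row 4 tiled across columns 1-14: k k p o p o x k k p o p o x
WS row: flip the tiled sequence (start at column 14) and apply k<->p; o and x stay.
Row 4 as worked: x o k o k p p x o k o k p p
Counting 4 along the worked row gives o.

Stitch:
o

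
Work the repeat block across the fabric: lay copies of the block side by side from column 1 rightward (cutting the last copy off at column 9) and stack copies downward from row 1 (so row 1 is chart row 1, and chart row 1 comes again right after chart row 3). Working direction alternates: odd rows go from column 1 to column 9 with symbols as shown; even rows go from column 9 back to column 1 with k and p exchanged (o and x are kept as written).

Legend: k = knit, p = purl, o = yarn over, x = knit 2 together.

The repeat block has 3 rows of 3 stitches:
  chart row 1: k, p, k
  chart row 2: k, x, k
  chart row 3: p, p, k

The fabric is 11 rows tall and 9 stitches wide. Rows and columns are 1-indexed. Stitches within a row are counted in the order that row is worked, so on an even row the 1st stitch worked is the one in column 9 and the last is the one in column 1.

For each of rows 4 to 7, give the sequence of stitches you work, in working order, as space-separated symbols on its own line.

== ROWS AS WORKED ==
p k p p k p p k p
k x k k x k k x k
p k k p k k p k k
k p k k p k k p k

Derivation:
Row 4: chart row 1, WS - tiled (columns 1-9): k p k k p k k p k; work from column 9 back to 1 with k<->p swapped.
Row 5: chart row 2, RS - tile across columns 1-9 and work as-is.
Row 6: chart row 3, WS - tiled (columns 1-9): p p k p p k p p k; work from column 9 back to 1 with k<->p swapped.
Row 7: chart row 1, RS - tile across columns 1-9 and work as-is.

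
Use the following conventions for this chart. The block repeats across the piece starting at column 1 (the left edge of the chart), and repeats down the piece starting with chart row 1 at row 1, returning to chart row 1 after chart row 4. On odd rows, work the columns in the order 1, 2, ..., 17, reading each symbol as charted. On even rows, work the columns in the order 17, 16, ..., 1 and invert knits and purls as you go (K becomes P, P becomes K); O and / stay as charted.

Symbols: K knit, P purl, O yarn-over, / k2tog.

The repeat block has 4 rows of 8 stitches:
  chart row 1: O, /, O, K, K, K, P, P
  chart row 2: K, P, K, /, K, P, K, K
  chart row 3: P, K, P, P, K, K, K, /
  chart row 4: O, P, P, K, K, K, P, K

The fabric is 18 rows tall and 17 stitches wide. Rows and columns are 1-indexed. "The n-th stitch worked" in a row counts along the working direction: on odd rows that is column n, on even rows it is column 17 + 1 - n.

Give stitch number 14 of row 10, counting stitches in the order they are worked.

Row 10: (10-1) mod 4 = 1, so use chart row 2. Even row -> WS.
Chart row 2 tiled across columns 1-17: K P K / K P K K K P K / K P K K K
WS: work from column 17 back to column 1 (reverse the tiled row), swapping K<->P (O and / unchanged).
Row 10 as worked: P P P K P / P K P P P K P / P K P
The 14th stitch worked is /.

Result:
/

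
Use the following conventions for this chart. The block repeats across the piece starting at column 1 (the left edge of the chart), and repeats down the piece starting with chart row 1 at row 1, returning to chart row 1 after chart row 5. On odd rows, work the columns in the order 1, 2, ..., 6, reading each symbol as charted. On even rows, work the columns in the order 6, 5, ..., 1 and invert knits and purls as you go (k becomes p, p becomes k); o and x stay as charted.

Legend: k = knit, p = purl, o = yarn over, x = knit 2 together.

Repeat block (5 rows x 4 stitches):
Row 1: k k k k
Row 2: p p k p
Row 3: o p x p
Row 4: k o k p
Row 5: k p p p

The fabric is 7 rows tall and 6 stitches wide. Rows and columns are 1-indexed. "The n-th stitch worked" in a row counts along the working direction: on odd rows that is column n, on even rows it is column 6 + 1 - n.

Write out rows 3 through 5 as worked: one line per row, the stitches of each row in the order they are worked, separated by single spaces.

== ROWS AS WORKED ==
o p x p o p
o p k p o p
k p p p k p

Derivation:
Row 3: chart row 3, RS - tile across columns 1-6 and work as-is.
Row 4: chart row 4, WS - tiled (columns 1-6): k o k p k o; work from column 6 back to 1 with k<->p swapped.
Row 5: chart row 5, RS - tile across columns 1-6 and work as-is.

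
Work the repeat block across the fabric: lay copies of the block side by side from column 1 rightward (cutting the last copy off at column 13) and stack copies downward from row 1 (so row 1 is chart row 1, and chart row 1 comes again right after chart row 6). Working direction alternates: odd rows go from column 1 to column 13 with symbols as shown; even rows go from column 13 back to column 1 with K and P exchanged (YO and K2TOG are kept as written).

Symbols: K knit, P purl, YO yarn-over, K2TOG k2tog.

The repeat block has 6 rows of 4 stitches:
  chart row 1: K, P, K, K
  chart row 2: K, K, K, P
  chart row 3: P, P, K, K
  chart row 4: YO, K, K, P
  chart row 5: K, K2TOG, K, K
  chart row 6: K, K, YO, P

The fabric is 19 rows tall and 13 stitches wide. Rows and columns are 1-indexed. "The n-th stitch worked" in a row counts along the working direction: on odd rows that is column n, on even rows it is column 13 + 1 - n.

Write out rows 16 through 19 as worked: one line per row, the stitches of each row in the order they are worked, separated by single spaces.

Row 16: chart row 4, WS - tiled (columns 1-13): YO K K P YO K K P YO K K P YO; work from column 13 back to 1 with K<->P swapped.
Row 17: chart row 5, RS - tile across columns 1-13 and work as-is.
Row 18: chart row 6, WS - tiled (columns 1-13): K K YO P K K YO P K K YO P K; work from column 13 back to 1 with K<->P swapped.
Row 19: chart row 1, RS - tile across columns 1-13 and work as-is.

== ROWS AS WORKED ==
YO K P P YO K P P YO K P P YO
K K2TOG K K K K2TOG K K K K2TOG K K K
P K YO P P K YO P P K YO P P
K P K K K P K K K P K K K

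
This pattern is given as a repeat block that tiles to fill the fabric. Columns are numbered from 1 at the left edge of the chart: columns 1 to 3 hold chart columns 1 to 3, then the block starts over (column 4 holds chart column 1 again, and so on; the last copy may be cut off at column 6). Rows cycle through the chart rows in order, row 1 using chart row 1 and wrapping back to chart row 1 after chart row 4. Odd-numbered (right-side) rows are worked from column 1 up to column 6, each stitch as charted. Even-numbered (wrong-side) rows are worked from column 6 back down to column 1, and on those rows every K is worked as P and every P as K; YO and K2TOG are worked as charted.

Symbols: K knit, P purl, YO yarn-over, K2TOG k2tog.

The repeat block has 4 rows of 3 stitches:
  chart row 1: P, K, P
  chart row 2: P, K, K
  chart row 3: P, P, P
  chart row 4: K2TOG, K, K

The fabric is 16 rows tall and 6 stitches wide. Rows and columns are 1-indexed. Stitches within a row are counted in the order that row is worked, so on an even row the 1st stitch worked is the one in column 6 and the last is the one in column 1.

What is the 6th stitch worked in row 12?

For row 12: chart row = ((12-1) mod 4) + 1 = 4; this is a WS (even) row.
Chart row 4 tiled across columns 1-6: K2TOG K K K2TOG K K
Wrong side: read the tiled row from column 6 down to 1 and exchange K with P (leave YO, K2TOG).
Row 12 as worked: P P K2TOG P P K2TOG
The 6th stitch worked is K2TOG.

Result:
K2TOG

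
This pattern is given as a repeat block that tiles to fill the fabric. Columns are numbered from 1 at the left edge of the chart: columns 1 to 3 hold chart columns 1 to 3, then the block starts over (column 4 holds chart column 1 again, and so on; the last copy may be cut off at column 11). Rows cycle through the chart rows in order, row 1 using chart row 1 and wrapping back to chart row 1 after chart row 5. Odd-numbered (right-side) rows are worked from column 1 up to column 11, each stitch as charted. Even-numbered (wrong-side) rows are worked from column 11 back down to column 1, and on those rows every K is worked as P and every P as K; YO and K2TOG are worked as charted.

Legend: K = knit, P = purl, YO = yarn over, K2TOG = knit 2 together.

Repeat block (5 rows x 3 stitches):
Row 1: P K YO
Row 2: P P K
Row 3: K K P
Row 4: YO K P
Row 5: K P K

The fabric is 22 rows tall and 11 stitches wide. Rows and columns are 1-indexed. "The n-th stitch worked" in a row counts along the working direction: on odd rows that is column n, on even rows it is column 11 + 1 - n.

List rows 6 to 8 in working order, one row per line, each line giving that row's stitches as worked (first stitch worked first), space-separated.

== ROWS AS WORKED ==
P K YO P K YO P K YO P K
P P K P P K P P K P P
P P K P P K P P K P P

Derivation:
Row 6: chart row 1, WS - tiled (columns 1-11): P K YO P K YO P K YO P K; work from column 11 back to 1 with K<->P swapped.
Row 7: chart row 2, RS - tile across columns 1-11 and work as-is.
Row 8: chart row 3, WS - tiled (columns 1-11): K K P K K P K K P K K; work from column 11 back to 1 with K<->P swapped.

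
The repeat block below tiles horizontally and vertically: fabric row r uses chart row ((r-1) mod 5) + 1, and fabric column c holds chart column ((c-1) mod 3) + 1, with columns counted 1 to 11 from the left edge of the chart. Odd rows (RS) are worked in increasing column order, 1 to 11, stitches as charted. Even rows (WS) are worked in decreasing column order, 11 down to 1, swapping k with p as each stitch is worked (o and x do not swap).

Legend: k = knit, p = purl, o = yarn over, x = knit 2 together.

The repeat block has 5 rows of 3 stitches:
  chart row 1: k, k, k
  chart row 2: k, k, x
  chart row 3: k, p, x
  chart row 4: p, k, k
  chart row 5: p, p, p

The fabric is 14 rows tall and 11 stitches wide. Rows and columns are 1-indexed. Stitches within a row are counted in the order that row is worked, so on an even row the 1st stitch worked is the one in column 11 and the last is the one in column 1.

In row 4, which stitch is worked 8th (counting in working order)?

Row 4 uses chart row ((4-1) mod 5)+1 = 4. Row 4 is even, so WS.
Chart row 4 tiled across columns 1-11: p k k p k k p k k p k
WS row: flip the tiled sequence (start at column 11) and apply k<->p; o and x stay.
Row 4 as worked: p k p p k p p k p p k
The 8th stitch worked is k.

== STITCH ==
k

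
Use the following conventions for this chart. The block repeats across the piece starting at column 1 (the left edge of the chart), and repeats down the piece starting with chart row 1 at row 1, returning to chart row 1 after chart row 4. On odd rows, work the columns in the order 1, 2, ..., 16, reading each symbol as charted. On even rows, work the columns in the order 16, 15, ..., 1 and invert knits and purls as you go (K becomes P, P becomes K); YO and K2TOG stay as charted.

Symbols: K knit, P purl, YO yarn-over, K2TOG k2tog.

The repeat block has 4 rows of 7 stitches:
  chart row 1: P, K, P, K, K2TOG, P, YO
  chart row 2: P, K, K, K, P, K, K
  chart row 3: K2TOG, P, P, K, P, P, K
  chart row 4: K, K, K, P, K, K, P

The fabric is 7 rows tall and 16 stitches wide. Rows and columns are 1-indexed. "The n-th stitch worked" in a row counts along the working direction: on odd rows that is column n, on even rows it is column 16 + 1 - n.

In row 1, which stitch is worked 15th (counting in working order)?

== STITCH ==
P

Derivation:
Row 1: (1-1) mod 4 = 0, so use chart row 1. Odd row -> RS.
Chart row 1 tiled across columns 1-16: P K P K K2TOG P YO P K P K K2TOG P YO P K
Right side: take the tiled row as-is (worked left to right from column 1).
The 15th stitch worked is P.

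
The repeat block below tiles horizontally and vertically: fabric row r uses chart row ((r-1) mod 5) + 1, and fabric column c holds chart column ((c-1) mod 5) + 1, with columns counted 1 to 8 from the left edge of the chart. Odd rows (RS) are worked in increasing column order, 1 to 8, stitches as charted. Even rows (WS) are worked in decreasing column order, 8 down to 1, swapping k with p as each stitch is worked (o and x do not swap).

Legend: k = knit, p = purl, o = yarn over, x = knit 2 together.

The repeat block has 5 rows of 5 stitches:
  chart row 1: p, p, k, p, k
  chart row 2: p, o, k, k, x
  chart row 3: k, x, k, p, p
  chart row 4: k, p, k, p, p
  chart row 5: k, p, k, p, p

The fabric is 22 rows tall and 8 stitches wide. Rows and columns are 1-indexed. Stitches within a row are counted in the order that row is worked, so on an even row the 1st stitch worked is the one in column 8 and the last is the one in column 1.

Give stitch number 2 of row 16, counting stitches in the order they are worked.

Row 16: (16-1) mod 5 = 0, so use chart row 1. Even row -> WS.
Chart row 1 tiled across columns 1-8: p p k p k p p k
Wrong side: read the tiled row from column 8 down to 1 and exchange k with p (leave o, x).
Row 16 as worked: p k k p k p k k
Stitch 2 in working order -> k

Stitch:
k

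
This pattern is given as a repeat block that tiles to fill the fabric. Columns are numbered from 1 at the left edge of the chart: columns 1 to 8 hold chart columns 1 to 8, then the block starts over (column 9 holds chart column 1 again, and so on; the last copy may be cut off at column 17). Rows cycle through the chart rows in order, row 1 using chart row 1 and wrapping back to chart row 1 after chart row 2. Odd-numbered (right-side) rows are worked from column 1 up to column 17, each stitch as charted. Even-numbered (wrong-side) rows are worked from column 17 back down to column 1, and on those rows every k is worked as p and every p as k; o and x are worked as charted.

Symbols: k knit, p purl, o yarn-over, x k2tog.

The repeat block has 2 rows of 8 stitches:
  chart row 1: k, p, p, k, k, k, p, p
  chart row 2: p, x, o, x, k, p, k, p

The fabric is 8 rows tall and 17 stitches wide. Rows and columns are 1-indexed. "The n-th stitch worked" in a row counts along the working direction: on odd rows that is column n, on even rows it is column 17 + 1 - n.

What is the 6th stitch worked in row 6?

== STITCH ==
x

Derivation:
Row 6 uses chart row ((6-1) mod 2)+1 = 2. Row 6 is even, so WS.
Chart row 2 tiled across columns 1-17: p x o x k p k p p x o x k p k p p
WS: work from column 17 back to column 1 (reverse the tiled row), swapping k<->p (o and x unchanged).
Row 6 as worked: k k p k p x o x k k p k p x o x k
Counting 6 along the worked row gives x.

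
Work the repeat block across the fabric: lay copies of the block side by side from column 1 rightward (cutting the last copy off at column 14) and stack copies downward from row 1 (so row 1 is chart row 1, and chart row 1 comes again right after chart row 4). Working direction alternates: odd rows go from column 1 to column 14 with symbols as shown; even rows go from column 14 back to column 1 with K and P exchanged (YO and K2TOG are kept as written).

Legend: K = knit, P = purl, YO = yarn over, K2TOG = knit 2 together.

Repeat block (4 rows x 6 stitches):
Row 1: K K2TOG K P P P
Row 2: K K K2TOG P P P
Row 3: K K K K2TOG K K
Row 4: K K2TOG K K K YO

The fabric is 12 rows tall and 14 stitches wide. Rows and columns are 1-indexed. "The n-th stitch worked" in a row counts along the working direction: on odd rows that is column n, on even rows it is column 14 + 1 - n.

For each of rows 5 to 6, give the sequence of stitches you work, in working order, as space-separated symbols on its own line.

Rows as worked:
K K2TOG K P P P K K2TOG K P P P K K2TOG
P P K K K K2TOG P P K K K K2TOG P P

Derivation:
Row 5: chart row 1, RS - tile across columns 1-14 and work as-is.
Row 6: chart row 2, WS - tiled (columns 1-14): K K K2TOG P P P K K K2TOG P P P K K; work from column 14 back to 1 with K<->P swapped.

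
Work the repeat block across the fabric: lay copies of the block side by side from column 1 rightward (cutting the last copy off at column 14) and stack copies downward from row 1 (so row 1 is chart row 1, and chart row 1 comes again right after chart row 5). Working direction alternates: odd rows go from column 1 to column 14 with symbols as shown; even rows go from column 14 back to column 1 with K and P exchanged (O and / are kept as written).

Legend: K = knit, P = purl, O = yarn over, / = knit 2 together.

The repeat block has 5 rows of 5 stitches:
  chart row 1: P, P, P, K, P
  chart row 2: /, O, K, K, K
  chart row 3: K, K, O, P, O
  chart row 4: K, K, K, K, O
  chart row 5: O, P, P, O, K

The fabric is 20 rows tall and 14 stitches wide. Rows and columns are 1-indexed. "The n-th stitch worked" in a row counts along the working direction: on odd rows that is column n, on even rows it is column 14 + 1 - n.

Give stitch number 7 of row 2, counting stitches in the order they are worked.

Stitch:
P

Derivation:
Row 2: (2-1) mod 5 = 1, so use chart row 2. Even row -> WS.
Chart row 2 tiled across columns 1-14: / O K K K / O K K K / O K K
WS row: flip the tiled sequence (start at column 14) and apply K<->P; O and / stay.
Row 2 as worked: P P O / P P P O / P P P O /
Counting 7 along the worked row gives P.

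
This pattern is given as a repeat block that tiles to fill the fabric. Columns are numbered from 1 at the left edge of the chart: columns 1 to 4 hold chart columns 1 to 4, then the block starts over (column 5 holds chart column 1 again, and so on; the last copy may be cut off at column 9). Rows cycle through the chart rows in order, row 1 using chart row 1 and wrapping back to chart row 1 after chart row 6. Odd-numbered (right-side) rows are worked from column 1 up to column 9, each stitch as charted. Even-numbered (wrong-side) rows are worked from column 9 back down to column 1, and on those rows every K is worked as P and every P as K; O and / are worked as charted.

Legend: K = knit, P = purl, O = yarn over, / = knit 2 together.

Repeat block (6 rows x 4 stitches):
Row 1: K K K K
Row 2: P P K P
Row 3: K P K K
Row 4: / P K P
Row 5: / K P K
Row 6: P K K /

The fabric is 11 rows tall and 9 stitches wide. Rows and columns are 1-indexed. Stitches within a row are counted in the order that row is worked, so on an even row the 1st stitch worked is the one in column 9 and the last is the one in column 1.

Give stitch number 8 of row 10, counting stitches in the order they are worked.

Row 10: (10-1) mod 6 = 3, so use chart row 4. Even row -> WS.
Chart row 4 tiled across columns 1-9: / P K P / P K P /
WS row: flip the tiled sequence (start at column 9) and apply K<->P; O and / stay.
Row 10 as worked: / K P K / K P K /
Counting 8 along the worked row gives K.

== STITCH ==
K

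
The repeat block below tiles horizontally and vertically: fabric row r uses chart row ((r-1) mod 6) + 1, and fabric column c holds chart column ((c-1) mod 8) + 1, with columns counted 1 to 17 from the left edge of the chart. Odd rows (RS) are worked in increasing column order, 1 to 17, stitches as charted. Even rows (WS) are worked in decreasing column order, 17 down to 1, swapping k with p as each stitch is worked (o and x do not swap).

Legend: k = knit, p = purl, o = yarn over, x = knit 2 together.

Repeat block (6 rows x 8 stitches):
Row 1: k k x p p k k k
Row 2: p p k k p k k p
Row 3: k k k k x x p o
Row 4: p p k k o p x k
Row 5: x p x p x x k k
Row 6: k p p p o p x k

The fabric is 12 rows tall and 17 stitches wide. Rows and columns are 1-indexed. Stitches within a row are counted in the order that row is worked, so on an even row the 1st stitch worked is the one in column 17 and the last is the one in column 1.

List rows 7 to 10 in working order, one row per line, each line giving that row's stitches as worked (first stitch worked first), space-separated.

Row 7: chart row 1, RS - tile across columns 1-17 and work as-is.
Row 8: chart row 2, WS - tiled (columns 1-17): p p k k p k k p p p k k p k k p p; work from column 17 back to 1 with k<->p swapped.
Row 9: chart row 3, RS - tile across columns 1-17 and work as-is.
Row 10: chart row 4, WS - tiled (columns 1-17): p p k k o p x k p p k k o p x k p; work from column 17 back to 1 with k<->p swapped.

== ROWS AS WORKED ==
k k x p p k k k k k x p p k k k k
k k p p k p p k k k p p k p p k k
k k k k x x p o k k k k x x p o k
k p x k o p p k k p x k o p p k k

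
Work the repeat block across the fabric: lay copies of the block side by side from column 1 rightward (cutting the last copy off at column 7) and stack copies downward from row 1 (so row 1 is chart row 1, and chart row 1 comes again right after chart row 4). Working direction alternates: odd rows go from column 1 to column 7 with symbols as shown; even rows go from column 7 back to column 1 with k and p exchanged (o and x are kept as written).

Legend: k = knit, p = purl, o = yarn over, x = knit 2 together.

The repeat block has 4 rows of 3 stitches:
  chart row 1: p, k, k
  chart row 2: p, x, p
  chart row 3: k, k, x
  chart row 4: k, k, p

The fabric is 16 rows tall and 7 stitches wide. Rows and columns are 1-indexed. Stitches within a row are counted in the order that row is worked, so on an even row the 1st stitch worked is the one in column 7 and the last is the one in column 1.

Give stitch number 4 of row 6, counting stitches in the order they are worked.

Row 6: (6-1) mod 4 = 1, so use chart row 2. Even row -> WS.
Chart row 2 tiled across columns 1-7: p x p p x p p
WS row: flip the tiled sequence (start at column 7) and apply k<->p; o and x stay.
Row 6 as worked: k k x k k x k
Stitch 4 in working order -> k

Stitch:
k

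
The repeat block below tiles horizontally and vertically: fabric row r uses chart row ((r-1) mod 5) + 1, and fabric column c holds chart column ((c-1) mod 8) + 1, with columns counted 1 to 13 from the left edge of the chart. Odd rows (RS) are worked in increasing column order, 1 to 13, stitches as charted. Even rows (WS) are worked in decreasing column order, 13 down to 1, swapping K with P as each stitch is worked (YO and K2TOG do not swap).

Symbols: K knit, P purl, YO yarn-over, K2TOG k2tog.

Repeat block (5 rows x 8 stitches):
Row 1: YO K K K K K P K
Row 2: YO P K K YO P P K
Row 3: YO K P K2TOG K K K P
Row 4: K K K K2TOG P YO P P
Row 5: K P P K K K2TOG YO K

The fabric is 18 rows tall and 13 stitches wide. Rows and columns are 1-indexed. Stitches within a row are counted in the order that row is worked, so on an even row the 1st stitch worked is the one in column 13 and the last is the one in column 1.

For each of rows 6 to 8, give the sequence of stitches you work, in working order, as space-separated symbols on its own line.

== ROWS AS WORKED ==
P P P P YO P K P P P P P YO
YO P K K YO P P K YO P K K YO
P K2TOG K P YO K P P P K2TOG K P YO

Derivation:
Row 6: chart row 1, WS - tiled (columns 1-13): YO K K K K K P K YO K K K K; work from column 13 back to 1 with K<->P swapped.
Row 7: chart row 2, RS - tile across columns 1-13 and work as-is.
Row 8: chart row 3, WS - tiled (columns 1-13): YO K P K2TOG K K K P YO K P K2TOG K; work from column 13 back to 1 with K<->P swapped.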